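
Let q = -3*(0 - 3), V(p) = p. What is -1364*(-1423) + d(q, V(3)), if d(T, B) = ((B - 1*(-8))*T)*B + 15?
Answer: 1941284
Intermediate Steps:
q = 9 (q = -3*(-3) = 9)
d(T, B) = 15 + B*T*(8 + B) (d(T, B) = ((B + 8)*T)*B + 15 = ((8 + B)*T)*B + 15 = (T*(8 + B))*B + 15 = B*T*(8 + B) + 15 = 15 + B*T*(8 + B))
-1364*(-1423) + d(q, V(3)) = -1364*(-1423) + (15 + 9*3**2 + 8*3*9) = 1940972 + (15 + 9*9 + 216) = 1940972 + (15 + 81 + 216) = 1940972 + 312 = 1941284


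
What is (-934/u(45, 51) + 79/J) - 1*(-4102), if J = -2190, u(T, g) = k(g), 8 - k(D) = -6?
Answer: 61860377/15330 ≈ 4035.3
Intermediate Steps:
k(D) = 14 (k(D) = 8 - 1*(-6) = 8 + 6 = 14)
u(T, g) = 14
(-934/u(45, 51) + 79/J) - 1*(-4102) = (-934/14 + 79/(-2190)) - 1*(-4102) = (-934*1/14 + 79*(-1/2190)) + 4102 = (-467/7 - 79/2190) + 4102 = -1023283/15330 + 4102 = 61860377/15330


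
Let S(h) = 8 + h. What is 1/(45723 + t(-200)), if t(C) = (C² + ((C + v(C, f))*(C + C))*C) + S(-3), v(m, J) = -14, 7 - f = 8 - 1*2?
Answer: -1/17034272 ≈ -5.8705e-8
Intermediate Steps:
f = 1 (f = 7 - (8 - 1*2) = 7 - (8 - 2) = 7 - 1*6 = 7 - 6 = 1)
t(C) = 5 + C² + 2*C²*(-14 + C) (t(C) = (C² + ((C - 14)*(C + C))*C) + (8 - 3) = (C² + ((-14 + C)*(2*C))*C) + 5 = (C² + (2*C*(-14 + C))*C) + 5 = (C² + 2*C²*(-14 + C)) + 5 = 5 + C² + 2*C²*(-14 + C))
1/(45723 + t(-200)) = 1/(45723 + (5 - 27*(-200)² + 2*(-200)³)) = 1/(45723 + (5 - 27*40000 + 2*(-8000000))) = 1/(45723 + (5 - 1080000 - 16000000)) = 1/(45723 - 17079995) = 1/(-17034272) = -1/17034272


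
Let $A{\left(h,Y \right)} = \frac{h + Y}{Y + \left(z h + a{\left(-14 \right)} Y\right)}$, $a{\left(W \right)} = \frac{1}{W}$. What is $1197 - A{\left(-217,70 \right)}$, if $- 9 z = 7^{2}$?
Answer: $\frac{13429269}{11218} \approx 1197.1$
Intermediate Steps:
$z = - \frac{49}{9}$ ($z = - \frac{7^{2}}{9} = \left(- \frac{1}{9}\right) 49 = - \frac{49}{9} \approx -5.4444$)
$A{\left(h,Y \right)} = \frac{Y + h}{- \frac{49 h}{9} + \frac{13 Y}{14}}$ ($A{\left(h,Y \right)} = \frac{h + Y}{Y + \left(- \frac{49 h}{9} + \frac{Y}{-14}\right)} = \frac{Y + h}{Y - \left(\frac{Y}{14} + \frac{49 h}{9}\right)} = \frac{Y + h}{- \frac{49 h}{9} + \frac{13 Y}{14}}$)
$1197 - A{\left(-217,70 \right)} = 1197 - \frac{126 \left(70 - 217\right)}{\left(-686\right) \left(-217\right) + 117 \cdot 70} = 1197 - 126 \frac{1}{148862 + 8190} \left(-147\right) = 1197 - 126 \cdot \frac{1}{157052} \left(-147\right) = 1197 - - \frac{1323}{11218} = 1197 + \frac{1323}{11218} = \frac{13429269}{11218}$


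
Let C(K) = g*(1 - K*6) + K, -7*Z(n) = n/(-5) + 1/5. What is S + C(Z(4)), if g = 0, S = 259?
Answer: 9068/35 ≈ 259.09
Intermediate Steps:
Z(n) = -1/35 + n/35 (Z(n) = -(n/(-5) + 1/5)/7 = -(n*(-1/5) + 1*(1/5))/7 = -(-n/5 + 1/5)/7 = -(1/5 - n/5)/7 = -1/35 + n/35)
C(K) = K (C(K) = 0*(1 - K*6) + K = 0*(1 - 6*K) + K = 0 + K = K)
S + C(Z(4)) = 259 + (-1/35 + (1/35)*4) = 259 + (-1/35 + 4/35) = 259 + 3/35 = 9068/35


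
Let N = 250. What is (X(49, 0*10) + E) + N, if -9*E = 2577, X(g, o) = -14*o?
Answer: -109/3 ≈ -36.333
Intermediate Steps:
E = -859/3 (E = -1/9*2577 = -859/3 ≈ -286.33)
(X(49, 0*10) + E) + N = (-0*10 - 859/3) + 250 = (-14*0 - 859/3) + 250 = (0 - 859/3) + 250 = -859/3 + 250 = -109/3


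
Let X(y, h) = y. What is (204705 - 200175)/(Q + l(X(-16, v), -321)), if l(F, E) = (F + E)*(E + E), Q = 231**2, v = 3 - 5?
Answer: 302/17981 ≈ 0.016796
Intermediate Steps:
v = -2
Q = 53361
l(F, E) = 2*E*(E + F) (l(F, E) = (E + F)*(2*E) = 2*E*(E + F))
(204705 - 200175)/(Q + l(X(-16, v), -321)) = (204705 - 200175)/(53361 + 2*(-321)*(-321 - 16)) = 4530/(53361 + 2*(-321)*(-337)) = 4530/(53361 + 216354) = 4530/269715 = 4530*(1/269715) = 302/17981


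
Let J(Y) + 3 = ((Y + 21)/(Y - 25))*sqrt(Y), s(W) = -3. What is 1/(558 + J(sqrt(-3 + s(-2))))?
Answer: (25 - I*sqrt(6))/(13875 - 6**(3/4)*I**(3/2) - 555*I*sqrt(6) - 21*6**(1/4)*sqrt(I)) ≈ 0.0018041 + 3.6059e-6*I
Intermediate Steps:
J(Y) = -3 + sqrt(Y)*(21 + Y)/(-25 + Y) (J(Y) = -3 + ((Y + 21)/(Y - 25))*sqrt(Y) = -3 + ((21 + Y)/(-25 + Y))*sqrt(Y) = -3 + sqrt(Y)*(21 + Y)/(-25 + Y))
1/(558 + J(sqrt(-3 + s(-2)))) = 1/(558 + (75 + (sqrt(-3 - 3))**(3/2) - 3*sqrt(-3 - 3) + 21*sqrt(sqrt(-3 - 3)))/(-25 + sqrt(-3 - 3))) = 1/(558 + (75 + (sqrt(-6))**(3/2) - 3*I*sqrt(6) + 21*sqrt(sqrt(-6)))/(-25 + sqrt(-6))) = 1/(558 + (75 + (I*sqrt(6))**(3/2) - 3*I*sqrt(6) + 21*sqrt(I*sqrt(6)))/(-25 + I*sqrt(6))) = 1/(558 + (75 + 6**(3/4)*I**(3/2) - 3*I*sqrt(6) + 21*(6**(1/4)*sqrt(I)))/(-25 + I*sqrt(6))) = 1/(558 + (75 + 6**(3/4)*I**(3/2) - 3*I*sqrt(6) + 21*6**(1/4)*sqrt(I))/(-25 + I*sqrt(6)))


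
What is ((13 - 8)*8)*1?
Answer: 40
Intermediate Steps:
((13 - 8)*8)*1 = (5*8)*1 = 40*1 = 40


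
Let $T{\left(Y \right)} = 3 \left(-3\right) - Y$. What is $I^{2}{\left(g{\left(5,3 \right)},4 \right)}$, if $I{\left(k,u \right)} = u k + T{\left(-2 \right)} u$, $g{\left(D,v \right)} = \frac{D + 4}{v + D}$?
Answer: $\frac{2209}{4} \approx 552.25$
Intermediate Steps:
$g{\left(D,v \right)} = \frac{4 + D}{D + v}$
$T{\left(Y \right)} = -9 - Y$
$I{\left(k,u \right)} = - 7 u + k u$ ($I{\left(k,u \right)} = u k + \left(-9 - -2\right) u = k u + \left(-9 + 2\right) u = k u - 7 u = - 7 u + k u$)
$I^{2}{\left(g{\left(5,3 \right)},4 \right)} = \left(4 \left(-7 + \frac{4 + 5}{5 + 3}\right)\right)^{2} = \left(4 \left(-7 + \frac{1}{8} \cdot 9\right)\right)^{2} = \left(4 \left(-7 + \frac{9}{8}\right)\right)^{2} = \left(4 \left(- \frac{47}{8}\right)\right)^{2} = \left(- \frac{47}{2}\right)^{2} = \frac{2209}{4}$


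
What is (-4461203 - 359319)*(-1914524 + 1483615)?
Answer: 2077206314498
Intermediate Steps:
(-4461203 - 359319)*(-1914524 + 1483615) = -4820522*(-430909) = 2077206314498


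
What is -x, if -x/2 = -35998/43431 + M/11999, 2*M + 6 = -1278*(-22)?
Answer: 356965406/521128569 ≈ 0.68499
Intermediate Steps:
M = 14055 (M = -3 + (-1278*(-22))/2 = -3 + (½)*28116 = -3 + 14058 = 14055)
x = -356965406/521128569 (x = -2*(-35998/43431 + 14055/11999) = -2*178482703/521128569 = -356965406/521128569 ≈ -0.68499)
-x = -1*(-356965406/521128569) = 356965406/521128569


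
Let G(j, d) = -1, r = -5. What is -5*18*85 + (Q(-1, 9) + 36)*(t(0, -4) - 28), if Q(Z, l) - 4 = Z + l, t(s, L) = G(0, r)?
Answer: -9042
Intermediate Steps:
t(s, L) = -1
Q(Z, l) = 4 + Z + l (Q(Z, l) = 4 + (Z + l) = 4 + Z + l)
-5*18*85 + (Q(-1, 9) + 36)*(t(0, -4) - 28) = -5*18*85 + ((4 - 1 + 9) + 36)*(-1 - 28) = -90*85 + (12 + 36)*(-29) = -7650 + 48*(-29) = -7650 - 1392 = -9042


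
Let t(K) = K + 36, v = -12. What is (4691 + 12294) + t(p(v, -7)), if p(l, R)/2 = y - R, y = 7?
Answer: 17049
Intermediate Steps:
p(l, R) = 14 - 2*R (p(l, R) = 2*(7 - R) = 14 - 2*R)
t(K) = 36 + K
(4691 + 12294) + t(p(v, -7)) = (4691 + 12294) + (36 + (14 - 2*(-7))) = 16985 + (36 + (14 + 14)) = 16985 + (36 + 28) = 16985 + 64 = 17049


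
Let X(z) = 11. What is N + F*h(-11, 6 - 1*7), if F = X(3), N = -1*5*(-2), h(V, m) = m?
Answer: -1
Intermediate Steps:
N = 10 (N = -5*(-2) = 10)
F = 11
N + F*h(-11, 6 - 1*7) = 10 + 11*(6 - 1*7) = 10 + 11*(6 - 7) = 10 + 11*(-1) = 10 - 11 = -1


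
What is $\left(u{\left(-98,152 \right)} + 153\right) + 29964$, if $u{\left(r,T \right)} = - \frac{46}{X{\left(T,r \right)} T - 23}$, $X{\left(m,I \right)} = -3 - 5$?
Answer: $\frac{37315009}{1239} \approx 30117.0$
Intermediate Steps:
$X{\left(m,I \right)} = -8$
$u{\left(r,T \right)} = - \frac{46}{-23 - 8 T}$ ($u{\left(r,T \right)} = - \frac{46}{- 8 T - 23} = - \frac{46}{-23 - 8 T}$)
$\left(u{\left(-98,152 \right)} + 153\right) + 29964 = \left(\frac{46}{23 + 8 \cdot 152} + 153\right) + 29964 = \left(\frac{46}{23 + 1216} + 153\right) + 29964 = \left(\frac{46}{1239} + 153\right) + 29964 = \frac{189613}{1239} + 29964 = \frac{37315009}{1239}$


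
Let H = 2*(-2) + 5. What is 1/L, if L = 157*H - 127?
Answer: 1/30 ≈ 0.033333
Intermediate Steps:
H = 1 (H = -4 + 5 = 1)
L = 30 (L = 157*1 - 127 = 157 - 127 = 30)
1/L = 1/30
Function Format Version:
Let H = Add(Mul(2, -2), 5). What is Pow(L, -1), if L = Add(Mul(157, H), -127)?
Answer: Rational(1, 30) ≈ 0.033333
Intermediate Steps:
H = 1 (H = Add(-4, 5) = 1)
L = 30 (L = Add(Mul(157, 1), -127) = Add(157, -127) = 30)
Pow(L, -1) = Pow(30, -1) = Rational(1, 30)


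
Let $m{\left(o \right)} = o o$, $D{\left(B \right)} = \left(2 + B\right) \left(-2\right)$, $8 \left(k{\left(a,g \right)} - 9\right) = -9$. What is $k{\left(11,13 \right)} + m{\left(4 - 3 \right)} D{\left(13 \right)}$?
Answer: $- \frac{177}{8} \approx -22.125$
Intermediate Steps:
$k{\left(a,g \right)} = \frac{63}{8}$ ($k{\left(a,g \right)} = 9 + \frac{1}{8} \left(-9\right) = 9 - \frac{9}{8} = \frac{63}{8}$)
$D{\left(B \right)} = -4 - 2 B$
$m{\left(o \right)} = o^{2}$
$k{\left(11,13 \right)} + m{\left(4 - 3 \right)} D{\left(13 \right)} = \frac{63}{8} + \left(4 - 3\right)^{2} \left(-4 - 26\right) = \frac{63}{8} + 1^{2} \left(-30\right) = \frac{63}{8} + 1 \left(-30\right) = \frac{63}{8} - 30 = - \frac{177}{8}$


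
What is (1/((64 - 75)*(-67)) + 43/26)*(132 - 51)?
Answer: 2569077/19162 ≈ 134.07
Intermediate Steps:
(1/((64 - 75)*(-67)) + 43/26)*(132 - 51) = (-1/67/(-11) + 43*(1/26))*81 = (-1/11*(-1/67) + 43/26)*81 = (1/737 + 43/26)*81 = (31717/19162)*81 = 2569077/19162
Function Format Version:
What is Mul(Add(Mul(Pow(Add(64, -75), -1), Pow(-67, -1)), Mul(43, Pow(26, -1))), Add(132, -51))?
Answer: Rational(2569077, 19162) ≈ 134.07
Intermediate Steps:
Mul(Add(Mul(Pow(Add(64, -75), -1), Pow(-67, -1)), Mul(43, Pow(26, -1))), Add(132, -51)) = Mul(Add(Mul(Pow(-11, -1), Rational(-1, 67)), Mul(43, Rational(1, 26))), 81) = Mul(Add(Mul(Rational(-1, 11), Rational(-1, 67)), Rational(43, 26)), 81) = Mul(Add(Rational(1, 737), Rational(43, 26)), 81) = Mul(Rational(31717, 19162), 81) = Rational(2569077, 19162)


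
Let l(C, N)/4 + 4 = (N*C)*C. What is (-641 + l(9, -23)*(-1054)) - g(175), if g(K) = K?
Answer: 7870456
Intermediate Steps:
l(C, N) = -16 + 4*N*C² (l(C, N) = -16 + 4*((N*C)*C) = -16 + 4*((C*N)*C) = -16 + 4*(N*C²) = -16 + 4*N*C²)
(-641 + l(9, -23)*(-1054)) - g(175) = (-641 + (-16 + 4*(-23)*9²)*(-1054)) - 1*175 = (-641 + (-16 + 4*(-23)*81)*(-1054)) - 175 = (-641 + (-16 - 7452)*(-1054)) - 175 = (-641 - 7468*(-1054)) - 175 = (-641 + 7871272) - 175 = 7870631 - 175 = 7870456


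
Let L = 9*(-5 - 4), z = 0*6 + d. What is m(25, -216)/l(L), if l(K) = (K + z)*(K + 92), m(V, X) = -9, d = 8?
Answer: 9/803 ≈ 0.011208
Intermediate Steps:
z = 8 (z = 0*6 + 8 = 0 + 8 = 8)
L = -81 (L = 9*(-9) = -81)
l(K) = (8 + K)*(92 + K) (l(K) = (K + 8)*(K + 92) = (8 + K)*(92 + K))
m(25, -216)/l(L) = -9/(736 + (-81)**2 + 100*(-81)) = -9/(736 + 6561 - 8100) = -9/(-803) = -9*(-1/803) = 9/803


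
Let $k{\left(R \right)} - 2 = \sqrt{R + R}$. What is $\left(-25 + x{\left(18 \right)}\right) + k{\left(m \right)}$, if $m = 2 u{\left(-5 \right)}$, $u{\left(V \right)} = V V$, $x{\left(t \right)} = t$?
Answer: $5$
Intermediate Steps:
$u{\left(V \right)} = V^{2}$
$m = 50$ ($m = 2 \left(-5\right)^{2} = 2 \cdot 25 = 50$)
$k{\left(R \right)} = 2 + \sqrt{2} \sqrt{R}$ ($k{\left(R \right)} = 2 + \sqrt{R + R} = 2 + \sqrt{2 R} = 2 + \sqrt{2} \sqrt{R}$)
$\left(-25 + x{\left(18 \right)}\right) + k{\left(m \right)} = \left(-25 + 18\right) + \left(2 + \sqrt{2} \sqrt{50}\right) = -7 + \left(2 + \sqrt{2} \cdot 5 \sqrt{2}\right) = -7 + \left(2 + 10\right) = -7 + 12 = 5$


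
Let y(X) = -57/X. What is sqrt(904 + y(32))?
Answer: sqrt(57742)/8 ≈ 30.037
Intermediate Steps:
sqrt(904 + y(32)) = sqrt(904 - 57/32) = sqrt(28871/32) = sqrt(57742)/8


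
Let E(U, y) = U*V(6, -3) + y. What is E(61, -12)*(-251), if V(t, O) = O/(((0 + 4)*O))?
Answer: -3263/4 ≈ -815.75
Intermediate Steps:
V(t, O) = 1/4 (V(t, O) = O/((4*O)) = O*(1/(4*O)) = 1/4)
E(U, y) = y + U/4 (E(U, y) = U*(1/4) + y = U/4 + y = y + U/4)
E(61, -12)*(-251) = (-12 + (1/4)*61)*(-251) = (-12 + 61/4)*(-251) = (13/4)*(-251) = -3263/4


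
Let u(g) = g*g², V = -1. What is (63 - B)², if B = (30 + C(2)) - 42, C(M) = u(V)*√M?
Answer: (75 + √2)² ≈ 5839.1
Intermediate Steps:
u(g) = g³
C(M) = -√M (C(M) = (-1)³*√M = -√M)
B = -12 - √2 (B = (30 - √2) - 42 = -12 - √2 ≈ -13.414)
(63 - B)² = (63 - (-12 - √2))² = (63 + (12 + √2))² = (75 + √2)²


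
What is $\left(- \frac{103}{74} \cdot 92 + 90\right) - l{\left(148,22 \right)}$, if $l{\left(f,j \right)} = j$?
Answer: $- \frac{2222}{37} \approx -60.054$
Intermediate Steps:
$\left(- \frac{103}{74} \cdot 92 + 90\right) - l{\left(148,22 \right)} = \left(- \frac{103}{74} \cdot 92 + 90\right) - 22 = \left(\left(-103\right) \frac{1}{74} \cdot 92 + 90\right) - 22 = \left(\left(- \frac{103}{74}\right) 92 + 90\right) - 22 = \left(- \frac{4738}{37} + 90\right) - 22 = - \frac{1408}{37} - 22 = - \frac{2222}{37}$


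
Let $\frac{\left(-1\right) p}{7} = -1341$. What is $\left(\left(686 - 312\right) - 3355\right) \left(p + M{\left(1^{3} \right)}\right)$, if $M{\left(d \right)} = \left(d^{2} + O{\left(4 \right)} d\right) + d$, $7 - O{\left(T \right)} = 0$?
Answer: $-28009476$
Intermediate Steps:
$p = 9387$ ($p = \left(-7\right) \left(-1341\right) = 9387$)
$O{\left(T \right)} = 7$ ($O{\left(T \right)} = 7 - 0 = 7 + 0 = 7$)
$M{\left(d \right)} = d^{2} + 8 d$ ($M{\left(d \right)} = \left(d^{2} + 7 d\right) + d = d^{2} + 8 d$)
$\left(\left(686 - 312\right) - 3355\right) \left(p + M{\left(1^{3} \right)}\right) = \left(\left(686 - 312\right) - 3355\right) \left(9387 + 1^{3} \left(8 + 1^{3}\right)\right) = \left(374 - 3355\right) \left(9387 + 1 \left(8 + 1\right)\right) = - 2981 \left(9387 + 1 \cdot 9\right) = - 2981 \left(9387 + 9\right) = \left(-2981\right) 9396 = -28009476$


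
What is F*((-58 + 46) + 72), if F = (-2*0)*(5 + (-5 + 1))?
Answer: 0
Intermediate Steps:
F = 0 (F = 0*(5 - 4) = 0*1 = 0)
F*((-58 + 46) + 72) = 0*((-58 + 46) + 72) = 0*(-12 + 72) = 0*60 = 0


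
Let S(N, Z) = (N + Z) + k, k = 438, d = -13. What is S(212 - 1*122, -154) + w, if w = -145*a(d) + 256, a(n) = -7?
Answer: 1645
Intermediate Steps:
S(N, Z) = 438 + N + Z (S(N, Z) = (N + Z) + 438 = 438 + N + Z)
w = 1271 (w = -145*(-7) + 256 = 1015 + 256 = 1271)
S(212 - 1*122, -154) + w = (438 + (212 - 1*122) - 154) + 1271 = (438 + (212 - 122) - 154) + 1271 = (438 + 90 - 154) + 1271 = 374 + 1271 = 1645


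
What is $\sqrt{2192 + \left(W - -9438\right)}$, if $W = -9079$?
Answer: $\sqrt{2551} \approx 50.507$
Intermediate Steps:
$\sqrt{2192 + \left(W - -9438\right)} = \sqrt{2192 - -359} = \sqrt{2192 + \left(-9079 + 9438\right)} = \sqrt{2192 + 359} = \sqrt{2551}$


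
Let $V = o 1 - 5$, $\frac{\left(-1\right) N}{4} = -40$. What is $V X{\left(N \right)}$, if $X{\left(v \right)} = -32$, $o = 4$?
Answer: $32$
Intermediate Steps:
$N = 160$ ($N = \left(-4\right) \left(-40\right) = 160$)
$V = -1$ ($V = 4 \cdot 1 - 5 = 4 - 5 = -1$)
$V X{\left(N \right)} = \left(-1\right) \left(-32\right) = 32$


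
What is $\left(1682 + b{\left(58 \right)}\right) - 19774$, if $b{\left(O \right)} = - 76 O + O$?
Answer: $-22442$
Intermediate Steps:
$b{\left(O \right)} = - 75 O$
$\left(1682 + b{\left(58 \right)}\right) - 19774 = \left(1682 - 4350\right) - 19774 = -2668 - 19774 = -22442$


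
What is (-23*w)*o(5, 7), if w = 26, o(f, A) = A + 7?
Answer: -8372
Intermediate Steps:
o(f, A) = 7 + A
(-23*w)*o(5, 7) = (-23*26)*(7 + 7) = -598*14 = -8372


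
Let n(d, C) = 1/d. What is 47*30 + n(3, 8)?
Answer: 4231/3 ≈ 1410.3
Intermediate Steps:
47*30 + n(3, 8) = 47*30 + 1/3 = 1410 + ⅓ = 4231/3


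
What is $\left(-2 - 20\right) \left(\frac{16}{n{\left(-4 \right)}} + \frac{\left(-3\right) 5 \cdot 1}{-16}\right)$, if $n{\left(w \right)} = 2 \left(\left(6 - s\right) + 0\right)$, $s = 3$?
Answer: $- \frac{1903}{24} \approx -79.292$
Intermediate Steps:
$n{\left(w \right)} = 6$ ($n{\left(w \right)} = 2 \left(\left(6 - 3\right) + 0\right) = 2 \left(3 + 0\right) = 2 \cdot 3 = 6$)
$\left(-2 - 20\right) \left(\frac{16}{n{\left(-4 \right)}} + \frac{\left(-3\right) 5 \cdot 1}{-16}\right) = \left(-2 - 20\right) \left(\frac{16}{6} + \frac{\left(-3\right) 5 \cdot 1}{-16}\right) = - 22 \left(16 \cdot \frac{1}{6} + \left(-15\right) 1 \left(- \frac{1}{16}\right)\right) = - 22 \left(\frac{8}{3} - - \frac{15}{16}\right) = - 22 \left(\frac{8}{3} + \frac{15}{16}\right) = \left(-22\right) \frac{173}{48} = - \frac{1903}{24}$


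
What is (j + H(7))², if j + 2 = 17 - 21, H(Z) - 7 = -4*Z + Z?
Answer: 400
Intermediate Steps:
H(Z) = 7 - 3*Z (H(Z) = 7 + (-4*Z + Z) = 7 - 3*Z)
j = -6 (j = -2 + (17 - 21) = -2 - 4 = -6)
(j + H(7))² = (-6 + (7 - 3*7))² = (-6 + (7 - 21))² = (-6 - 14)² = (-20)² = 400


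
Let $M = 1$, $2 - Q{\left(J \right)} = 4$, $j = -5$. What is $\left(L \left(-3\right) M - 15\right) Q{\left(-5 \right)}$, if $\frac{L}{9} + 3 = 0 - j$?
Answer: $138$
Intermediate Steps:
$Q{\left(J \right)} = -2$ ($Q{\left(J \right)} = 2 - 4 = -2$)
$L = 18$ ($L = -27 + 9 \left(0 - -5\right) = -27 + 9 \left(0 + 5\right) = -27 + 9 \cdot 5 = -27 + 45 = 18$)
$\left(L \left(-3\right) M - 15\right) Q{\left(-5 \right)} = \left(18 \left(-3\right) 1 - 15\right) \left(-2\right) = \left(\left(-54\right) 1 - 15\right) \left(-2\right) = \left(-54 - 15\right) \left(-2\right) = \left(-69\right) \left(-2\right) = 138$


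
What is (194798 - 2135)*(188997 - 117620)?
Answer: 13751706951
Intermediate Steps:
(194798 - 2135)*(188997 - 117620) = 192663*71377 = 13751706951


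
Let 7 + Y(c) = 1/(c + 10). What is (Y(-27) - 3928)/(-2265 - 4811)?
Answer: 16724/30073 ≈ 0.55611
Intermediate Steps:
Y(c) = -7 + 1/(10 + c) (Y(c) = -7 + 1/(c + 10) = -7 + 1/(10 + c))
(Y(-27) - 3928)/(-2265 - 4811) = ((-69 - 7*(-27))/(10 - 27) - 3928)/(-2265 - 4811) = ((-69 + 189)/(-17) - 3928)/(-7076) = (-1/17*120 - 3928)*(-1/7076) = (-120/17 - 3928)*(-1/7076) = -66896/17*(-1/7076) = 16724/30073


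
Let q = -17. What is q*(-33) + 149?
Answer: 710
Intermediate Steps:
q*(-33) + 149 = -17*(-33) + 149 = 561 + 149 = 710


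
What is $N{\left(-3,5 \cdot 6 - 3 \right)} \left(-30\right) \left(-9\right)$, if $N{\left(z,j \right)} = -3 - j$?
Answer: $-8100$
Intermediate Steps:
$N{\left(-3,5 \cdot 6 - 3 \right)} \left(-30\right) \left(-9\right) = \left(-3 - \left(5 \cdot 6 - 3\right)\right) \left(-30\right) \left(-9\right) = \left(-3 - \left(30 - 3\right)\right) \left(-30\right) \left(-9\right) = \left(-3 - 27\right) \left(-30\right) \left(-9\right) = \left(-30\right) \left(-30\right) \left(-9\right) = 900 \left(-9\right) = -8100$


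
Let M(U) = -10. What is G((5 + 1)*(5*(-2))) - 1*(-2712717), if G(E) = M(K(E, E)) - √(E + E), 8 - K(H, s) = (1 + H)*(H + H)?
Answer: 2712707 - 2*I*√30 ≈ 2.7127e+6 - 10.954*I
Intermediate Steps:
K(H, s) = 8 - 2*H*(1 + H) (K(H, s) = 8 - (1 + H)*(H + H) = 8 - (1 + H)*2*H = 8 - 2*H*(1 + H))
G(E) = -10 - √2*√E (G(E) = -10 - √(E + E) = -10 - √(2*E) = -10 - √2*√E)
G((5 + 1)*(5*(-2))) - 1*(-2712717) = (-10 - √2*√((5 + 1)*(5*(-2)))) - 1*(-2712717) = (-10 - √2*√(6*(-10))) + 2712717 = (-10 - √2*√(-60)) + 2712717 = (-10 - √2*2*I*√15) + 2712717 = (-10 - 2*I*√30) + 2712717 = 2712707 - 2*I*√30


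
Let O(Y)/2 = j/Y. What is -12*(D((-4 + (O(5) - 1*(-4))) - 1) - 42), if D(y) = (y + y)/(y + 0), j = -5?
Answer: 480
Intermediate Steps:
O(Y) = -10/Y (O(Y) = 2*(-5/Y) = -10/Y)
D(y) = 2 (D(y) = (2*y)/y = 2)
-12*(D((-4 + (O(5) - 1*(-4))) - 1) - 42) = -12*(2 - 42) = -12*(-40) = 480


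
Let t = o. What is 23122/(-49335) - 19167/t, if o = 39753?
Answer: -18836089/19810245 ≈ -0.95083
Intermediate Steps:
t = 39753
23122/(-49335) - 19167/t = 23122/(-49335) - 19167/39753 = 23122*(-1/49335) - 19167*1/39753 = -2102/4485 - 6389/13251 = -18836089/19810245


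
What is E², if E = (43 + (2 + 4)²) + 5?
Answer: 7056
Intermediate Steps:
E = 84 (E = (43 + 6²) + 5 = (43 + 36) + 5 = 79 + 5 = 84)
E² = 84² = 7056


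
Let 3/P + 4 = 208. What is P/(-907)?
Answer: -1/61676 ≈ -1.6214e-5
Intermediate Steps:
P = 1/68 (P = 3/(-4 + 208) = 3/204 = 3*(1/204) = 1/68 ≈ 0.014706)
P/(-907) = (1/68)/(-907) = (1/68)*(-1/907) = -1/61676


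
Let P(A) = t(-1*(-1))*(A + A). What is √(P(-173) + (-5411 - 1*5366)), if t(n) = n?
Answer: 7*I*√227 ≈ 105.47*I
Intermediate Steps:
P(A) = 2*A (P(A) = (-1*(-1))*(A + A) = 1*(2*A) = 2*A)
√(P(-173) + (-5411 - 1*5366)) = √(2*(-173) + (-5411 - 1*5366)) = √(-346 + (-5411 - 5366)) = √(-346 - 10777) = √(-11123) = 7*I*√227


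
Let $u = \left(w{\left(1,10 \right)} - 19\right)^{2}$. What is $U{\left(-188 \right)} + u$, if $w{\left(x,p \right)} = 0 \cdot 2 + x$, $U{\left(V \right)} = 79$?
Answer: $403$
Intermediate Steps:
$w{\left(x,p \right)} = x$ ($w{\left(x,p \right)} = 0 + x = x$)
$u = 324$ ($u = \left(1 - 19\right)^{2} = \left(-18\right)^{2} = 324$)
$U{\left(-188 \right)} + u = 79 + 324 = 403$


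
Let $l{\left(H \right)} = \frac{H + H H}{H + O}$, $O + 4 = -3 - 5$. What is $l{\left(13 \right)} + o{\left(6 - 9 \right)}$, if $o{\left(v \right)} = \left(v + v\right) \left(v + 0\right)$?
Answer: $200$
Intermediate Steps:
$O = -12$ ($O = -4 - 8 = -12$)
$l{\left(H \right)} = \frac{H + H^{2}}{-12 + H}$ ($l{\left(H \right)} = \frac{H + H H}{H - 12} = \frac{H + H^{2}}{-12 + H}$)
$o{\left(v \right)} = 2 v^{2}$ ($o{\left(v \right)} = 2 v v = 2 v^{2}$)
$l{\left(13 \right)} + o{\left(6 - 9 \right)} = \frac{13 \left(1 + 13\right)}{-12 + 13} + 2 \left(6 - 9\right)^{2} = 13 \cdot 1^{-1} \cdot 14 + 2 \left(6 - 9\right)^{2} = 13 \cdot 1 \cdot 14 + 2 \left(-3\right)^{2} = 182 + 2 \cdot 9 = 182 + 18 = 200$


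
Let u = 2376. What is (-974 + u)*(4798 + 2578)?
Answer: 10341152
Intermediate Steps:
(-974 + u)*(4798 + 2578) = (-974 + 2376)*(4798 + 2578) = 1402*7376 = 10341152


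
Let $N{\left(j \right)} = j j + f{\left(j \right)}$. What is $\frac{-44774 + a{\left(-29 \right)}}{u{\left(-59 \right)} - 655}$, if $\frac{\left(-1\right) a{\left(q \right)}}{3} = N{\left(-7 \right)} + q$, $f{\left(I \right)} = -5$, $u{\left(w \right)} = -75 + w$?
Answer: $\frac{44819}{789} \approx 56.805$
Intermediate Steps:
$N{\left(j \right)} = -5 + j^{2}$ ($N{\left(j \right)} = j j - 5 = j^{2} - 5 = -5 + j^{2}$)
$a{\left(q \right)} = -132 - 3 q$ ($a{\left(q \right)} = - 3 \left(\left(-5 + \left(-7\right)^{2}\right) + q\right) = - 3 \left(\left(-5 + 49\right) + q\right) = - 3 \left(44 + q\right) = -132 - 3 q$)
$\frac{-44774 + a{\left(-29 \right)}}{u{\left(-59 \right)} - 655} = \frac{-44774 - 45}{\left(-75 - 59\right) - 655} = \frac{-44774 + \left(-132 + 87\right)}{-134 - 655} = \frac{-44774 - 45}{-789} = \left(-44819\right) \left(- \frac{1}{789}\right) = \frac{44819}{789}$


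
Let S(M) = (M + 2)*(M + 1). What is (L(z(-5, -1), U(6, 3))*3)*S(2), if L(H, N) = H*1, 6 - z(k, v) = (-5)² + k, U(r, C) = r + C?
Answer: -504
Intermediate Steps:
U(r, C) = C + r
z(k, v) = -19 - k (z(k, v) = 6 - ((-5)² + k) = 6 - (25 + k) = 6 + (-25 - k) = -19 - k)
L(H, N) = H
S(M) = (1 + M)*(2 + M) (S(M) = (2 + M)*(1 + M) = (1 + M)*(2 + M))
(L(z(-5, -1), U(6, 3))*3)*S(2) = ((-19 - 1*(-5))*3)*(2 + 2² + 3*2) = ((-19 + 5)*3)*(2 + 4 + 6) = -14*3*12 = -42*12 = -504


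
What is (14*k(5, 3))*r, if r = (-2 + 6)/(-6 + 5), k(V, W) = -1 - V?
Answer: 336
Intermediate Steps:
r = -4 (r = 4/(-1) = 4*(-1) = -4)
(14*k(5, 3))*r = (14*(-1 - 1*5))*(-4) = (14*(-1 - 5))*(-4) = (14*(-6))*(-4) = -84*(-4) = 336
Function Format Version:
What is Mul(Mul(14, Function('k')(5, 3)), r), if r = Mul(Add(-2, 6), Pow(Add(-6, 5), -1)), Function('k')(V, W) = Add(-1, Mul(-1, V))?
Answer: 336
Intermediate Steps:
r = -4 (r = Mul(4, Pow(-1, -1)) = Mul(4, -1) = -4)
Mul(Mul(14, Function('k')(5, 3)), r) = Mul(Mul(14, Add(-1, Mul(-1, 5))), -4) = Mul(Mul(14, Add(-1, -5)), -4) = Mul(Mul(14, -6), -4) = Mul(-84, -4) = 336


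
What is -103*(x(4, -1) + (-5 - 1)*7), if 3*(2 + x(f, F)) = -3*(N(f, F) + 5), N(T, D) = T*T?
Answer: 6695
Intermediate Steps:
N(T, D) = T**2
x(f, F) = -7 - f**2 (x(f, F) = -2 + (-3*(f**2 + 5))/3 = -2 + (-3*(5 + f**2))/3 = -2 + (-15 - 3*f**2)/3 = -2 + (-5 - f**2) = -7 - f**2)
-103*(x(4, -1) + (-5 - 1)*7) = -103*((-7 - 1*4**2) + (-5 - 1)*7) = -103*((-7 - 1*16) - 6*7) = -103*((-7 - 16) - 42) = -103*(-23 - 42) = -103*(-65) = 6695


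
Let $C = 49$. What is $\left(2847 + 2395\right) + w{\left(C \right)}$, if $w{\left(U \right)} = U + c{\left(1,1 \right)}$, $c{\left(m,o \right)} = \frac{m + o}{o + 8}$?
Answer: $\frac{47621}{9} \approx 5291.2$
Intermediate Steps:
$c{\left(m,o \right)} = \frac{m + o}{8 + o}$
$w{\left(U \right)} = \frac{2}{9} + U$ ($w{\left(U \right)} = U + \frac{1 + 1}{8 + 1} = U + \frac{1}{9} \cdot 2 = U + \frac{2}{9} = \frac{2}{9} + U$)
$\left(2847 + 2395\right) + w{\left(C \right)} = \left(2847 + 2395\right) + \left(\frac{2}{9} + 49\right) = 5242 + \frac{443}{9} = \frac{47621}{9}$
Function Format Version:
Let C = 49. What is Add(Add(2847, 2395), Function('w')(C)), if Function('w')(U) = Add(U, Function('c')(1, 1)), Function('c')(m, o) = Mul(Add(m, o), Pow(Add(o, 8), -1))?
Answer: Rational(47621, 9) ≈ 5291.2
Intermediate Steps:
Function('c')(m, o) = Mul(Pow(Add(8, o), -1), Add(m, o)) (Function('c')(m, o) = Mul(Add(m, o), Pow(Add(8, o), -1)) = Mul(Pow(Add(8, o), -1), Add(m, o)))
Function('w')(U) = Add(Rational(2, 9), U) (Function('w')(U) = Add(U, Mul(Pow(Add(8, 1), -1), Add(1, 1))) = Add(U, Mul(Pow(9, -1), 2)) = Add(U, Mul(Rational(1, 9), 2)) = Add(U, Rational(2, 9)) = Add(Rational(2, 9), U))
Add(Add(2847, 2395), Function('w')(C)) = Add(Add(2847, 2395), Add(Rational(2, 9), 49)) = Add(5242, Rational(443, 9)) = Rational(47621, 9)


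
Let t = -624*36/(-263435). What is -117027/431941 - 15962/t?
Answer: -908146353957899/4851561312 ≈ -1.8719e+5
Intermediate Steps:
t = 22464/263435 (t = -22464*(-1/263435) = 22464/263435 ≈ 0.085273)
-117027/431941 - 15962/t = -117027/431941 - 15962/22464/263435 = -117027*1/431941 - 15962*263435/22464 = -117027/431941 - 2102474735/11232 = -908146353957899/4851561312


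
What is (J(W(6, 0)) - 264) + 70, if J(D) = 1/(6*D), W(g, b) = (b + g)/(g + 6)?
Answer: -581/3 ≈ -193.67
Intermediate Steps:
W(g, b) = (b + g)/(6 + g)
J(D) = 1/(6*D)
(J(W(6, 0)) - 264) + 70 = (1/(6*(((0 + 6)/(6 + 6)))) - 264) + 70 = (1/(6*((6/12))) - 264) + 70 = (1/(6*(((1/12)*6))) - 264) + 70 = (1/(6*(1/2)) - 264) + 70 = ((1/6)*2 - 264) + 70 = (1/3 - 264) + 70 = -791/3 + 70 = -581/3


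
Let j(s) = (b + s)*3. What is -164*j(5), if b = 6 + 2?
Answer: -6396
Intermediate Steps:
b = 8
j(s) = 24 + 3*s (j(s) = (8 + s)*3 = 24 + 3*s)
-164*j(5) = -164*(24 + 3*5) = -164*(24 + 15) = -164*39 = -6396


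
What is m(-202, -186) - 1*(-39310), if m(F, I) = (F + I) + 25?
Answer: 38947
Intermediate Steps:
m(F, I) = 25 + F + I
m(-202, -186) - 1*(-39310) = (25 - 202 - 186) - 1*(-39310) = -363 + 39310 = 38947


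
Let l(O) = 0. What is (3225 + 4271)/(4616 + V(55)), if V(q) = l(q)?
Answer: 937/577 ≈ 1.6239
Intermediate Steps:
V(q) = 0
(3225 + 4271)/(4616 + V(55)) = (3225 + 4271)/(4616 + 0) = 7496/4616 = 7496*(1/4616) = 937/577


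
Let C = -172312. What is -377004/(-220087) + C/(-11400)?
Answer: 5277684593/313623975 ≈ 16.828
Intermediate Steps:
-377004/(-220087) + C/(-11400) = -377004/(-220087) - 172312/(-11400) = -377004*(-1/220087) - 172312*(-1/11400) = 377004/220087 + 21539/1425 = 5277684593/313623975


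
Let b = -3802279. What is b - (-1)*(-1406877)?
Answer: -5209156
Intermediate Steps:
b - (-1)*(-1406877) = -3802279 - (-1)*(-1406877) = -3802279 - 1*1406877 = -3802279 - 1406877 = -5209156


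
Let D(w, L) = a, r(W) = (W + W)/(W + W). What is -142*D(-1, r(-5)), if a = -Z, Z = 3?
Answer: 426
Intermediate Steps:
a = -3 (a = -1*3 = -3)
r(W) = 1 (r(W) = (2*W)/((2*W)) = (2*W)*(1/(2*W)) = 1)
D(w, L) = -3
-142*D(-1, r(-5)) = -142*(-3) = 426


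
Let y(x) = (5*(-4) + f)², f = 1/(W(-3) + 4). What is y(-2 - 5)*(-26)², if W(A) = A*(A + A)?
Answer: 32569849/121 ≈ 2.6917e+5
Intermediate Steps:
W(A) = 2*A² (W(A) = A*(2*A) = 2*A²)
f = 1/22 (f = 1/(2*(-3)² + 4) = 1/(2*9 + 4) = 1/(18 + 4) = 1/22 ≈ 0.045455)
y(x) = 192721/484 (y(x) = (5*(-4) + 1/22)² = (-20 + 1/22)² = (-439/22)² = 192721/484)
y(-2 - 5)*(-26)² = (192721/484)*(-26)² = (192721/484)*676 = 32569849/121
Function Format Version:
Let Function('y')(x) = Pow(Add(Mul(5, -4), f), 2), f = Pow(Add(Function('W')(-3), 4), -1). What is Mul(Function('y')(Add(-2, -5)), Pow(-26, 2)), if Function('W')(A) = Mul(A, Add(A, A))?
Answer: Rational(32569849, 121) ≈ 2.6917e+5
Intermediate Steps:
Function('W')(A) = Mul(2, Pow(A, 2)) (Function('W')(A) = Mul(A, Mul(2, A)) = Mul(2, Pow(A, 2)))
f = Rational(1, 22) (f = Pow(Add(Mul(2, Pow(-3, 2)), 4), -1) = Pow(Add(Mul(2, 9), 4), -1) = Pow(Add(18, 4), -1) = Pow(22, -1) = Rational(1, 22) ≈ 0.045455)
Function('y')(x) = Rational(192721, 484) (Function('y')(x) = Pow(Add(Mul(5, -4), Rational(1, 22)), 2) = Pow(Add(-20, Rational(1, 22)), 2) = Pow(Rational(-439, 22), 2) = Rational(192721, 484))
Mul(Function('y')(Add(-2, -5)), Pow(-26, 2)) = Mul(Rational(192721, 484), Pow(-26, 2)) = Mul(Rational(192721, 484), 676) = Rational(32569849, 121)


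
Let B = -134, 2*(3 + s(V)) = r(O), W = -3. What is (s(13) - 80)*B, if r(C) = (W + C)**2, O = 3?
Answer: 11122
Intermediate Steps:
r(C) = (-3 + C)**2
s(V) = -3 (s(V) = -3 + (-3 + 3)**2/2 = -3 + (1/2)*0**2 = -3 + (1/2)*0 = -3 + 0 = -3)
(s(13) - 80)*B = (-3 - 80)*(-134) = -83*(-134) = 11122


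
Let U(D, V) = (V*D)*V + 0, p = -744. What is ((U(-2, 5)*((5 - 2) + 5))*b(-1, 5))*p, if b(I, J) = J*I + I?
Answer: -1785600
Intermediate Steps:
U(D, V) = D*V**2 (U(D, V) = (D*V)*V + 0 = D*V**2 + 0 = D*V**2)
b(I, J) = I + I*J (b(I, J) = I*J + I = I + I*J)
((U(-2, 5)*((5 - 2) + 5))*b(-1, 5))*p = (((-2*5**2)*((5 - 2) + 5))*(-(1 + 5)))*(-744) = (((-2*25)*(3 + 5))*(-1*6))*(-744) = (-50*8*(-6))*(-744) = -400*(-6)*(-744) = 2400*(-744) = -1785600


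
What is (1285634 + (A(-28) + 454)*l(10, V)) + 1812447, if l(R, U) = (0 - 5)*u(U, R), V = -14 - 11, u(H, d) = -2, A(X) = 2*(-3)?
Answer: 3102561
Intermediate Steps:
A(X) = -6
V = -25
l(R, U) = 10 (l(R, U) = (0 - 5)*(-2) = -5*(-2) = 10)
(1285634 + (A(-28) + 454)*l(10, V)) + 1812447 = (1285634 + (-6 + 454)*10) + 1812447 = (1285634 + 448*10) + 1812447 = (1285634 + 4480) + 1812447 = 1290114 + 1812447 = 3102561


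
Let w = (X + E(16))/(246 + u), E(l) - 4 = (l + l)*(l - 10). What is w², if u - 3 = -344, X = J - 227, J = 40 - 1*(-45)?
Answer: 2916/9025 ≈ 0.32310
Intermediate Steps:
J = 85 (J = 40 + 45 = 85)
E(l) = 4 + 2*l*(-10 + l) (E(l) = 4 + (l + l)*(l - 10) = 4 + (2*l)*(-10 + l) = 4 + 2*l*(-10 + l))
X = -142 (X = 85 - 227 = -142)
u = -341 (u = 3 - 344 = -341)
w = -54/95 (w = (-142 + (4 - 20*16 + 2*16²))/(246 - 341) = (-142 + (4 - 320 + 2*256))/(-95) = (-142 + (4 - 320 + 512))*(-1/95) = (-142 + 196)*(-1/95) = 54*(-1/95) = -54/95 ≈ -0.56842)
w² = (-54/95)² = 2916/9025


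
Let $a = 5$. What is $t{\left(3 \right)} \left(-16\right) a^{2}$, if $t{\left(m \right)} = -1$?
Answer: $400$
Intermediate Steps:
$t{\left(3 \right)} \left(-16\right) a^{2} = \left(-1\right) \left(-16\right) 5^{2} = 16 \cdot 25 = 400$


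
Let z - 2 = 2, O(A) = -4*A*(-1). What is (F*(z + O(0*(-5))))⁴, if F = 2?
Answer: 4096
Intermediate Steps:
O(A) = 4*A
z = 4 (z = 2 + 2 = 4)
(F*(z + O(0*(-5))))⁴ = (2*(4 + 4*(0*(-5))))⁴ = (2*(4 + 4*0))⁴ = (2*(4 + 0))⁴ = (2*4)⁴ = 8⁴ = 4096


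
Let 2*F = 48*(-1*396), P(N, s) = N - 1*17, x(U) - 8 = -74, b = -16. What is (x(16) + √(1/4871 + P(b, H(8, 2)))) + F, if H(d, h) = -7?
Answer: -9570 + I*√782974282/4871 ≈ -9570.0 + 5.7445*I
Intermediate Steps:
x(U) = -66 (x(U) = 8 - 74 = -66)
P(N, s) = -17 + N (P(N, s) = N - 17 = -17 + N)
F = -9504 (F = (48*(-1*396))/2 = (48*(-396))/2 = (½)*(-19008) = -9504)
(x(16) + √(1/4871 + P(b, H(8, 2)))) + F = (-66 + √(1/4871 + (-17 - 16))) - 9504 = (-66 + √(1/4871 - 33)) - 9504 = (-66 + √(-160742/4871)) - 9504 = (-66 + I*√782974282/4871) - 9504 = -9570 + I*√782974282/4871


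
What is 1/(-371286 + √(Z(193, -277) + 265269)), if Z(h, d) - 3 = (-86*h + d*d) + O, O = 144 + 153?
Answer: -185643/68926484048 - 5*√3257/68926484048 ≈ -2.6975e-6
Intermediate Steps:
O = 297
Z(h, d) = 300 + d² - 86*h (Z(h, d) = 3 + ((-86*h + d*d) + 297) = 3 + ((-86*h + d²) + 297) = 3 + ((d² - 86*h) + 297) = 3 + (297 + d² - 86*h) = 300 + d² - 86*h)
1/(-371286 + √(Z(193, -277) + 265269)) = 1/(-371286 + √((300 + (-277)² - 86*193) + 265269)) = 1/(-371286 + √((300 + 76729 - 16598) + 265269)) = 1/(-371286 + √(60431 + 265269)) = 1/(-371286 + √325700) = 1/(-371286 + 10*√3257)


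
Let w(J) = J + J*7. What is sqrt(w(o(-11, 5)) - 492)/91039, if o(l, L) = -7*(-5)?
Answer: 2*I*sqrt(53)/91039 ≈ 0.00015993*I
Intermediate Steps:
o(l, L) = 35
w(J) = 8*J (w(J) = J + 7*J = 8*J)
sqrt(w(o(-11, 5)) - 492)/91039 = sqrt(8*35 - 492)/91039 = sqrt(280 - 492)*(1/91039) = sqrt(-212)*(1/91039) = (2*I*sqrt(53))*(1/91039) = 2*I*sqrt(53)/91039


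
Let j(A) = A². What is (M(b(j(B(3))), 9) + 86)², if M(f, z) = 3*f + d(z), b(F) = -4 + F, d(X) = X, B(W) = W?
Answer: 12100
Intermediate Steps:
M(f, z) = z + 3*f (M(f, z) = 3*f + z = z + 3*f)
(M(b(j(B(3))), 9) + 86)² = ((9 + 3*(-4 + 3²)) + 86)² = ((9 + 3*(-4 + 9)) + 86)² = ((9 + 3*5) + 86)² = ((9 + 15) + 86)² = (24 + 86)² = 110² = 12100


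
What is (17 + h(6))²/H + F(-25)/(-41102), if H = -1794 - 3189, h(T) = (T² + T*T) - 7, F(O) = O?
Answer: -276245273/204811266 ≈ -1.3488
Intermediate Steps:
h(T) = -7 + 2*T² (h(T) = (T² + T²) - 7 = 2*T² - 7 = -7 + 2*T²)
H = -4983
(17 + h(6))²/H + F(-25)/(-41102) = (17 + (-7 + 2*6²))²/(-4983) - 25/(-41102) = (17 + (-7 + 2*36))²*(-1/4983) - 25*(-1/41102) = (17 + (-7 + 72))²*(-1/4983) + 25/41102 = (17 + 65)²*(-1/4983) + 25/41102 = 82²*(-1/4983) + 25/41102 = 6724*(-1/4983) + 25/41102 = -6724/4983 + 25/41102 = -276245273/204811266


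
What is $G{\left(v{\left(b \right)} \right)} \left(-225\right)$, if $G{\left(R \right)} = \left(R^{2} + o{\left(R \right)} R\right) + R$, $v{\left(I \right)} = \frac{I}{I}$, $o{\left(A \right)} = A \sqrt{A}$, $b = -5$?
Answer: $-675$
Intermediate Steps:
$o{\left(A \right)} = A^{\frac{3}{2}}$
$v{\left(I \right)} = 1$
$G{\left(R \right)} = R + R^{2} + R^{\frac{5}{2}}$ ($G{\left(R \right)} = \left(R^{2} + R^{\frac{3}{2}} R\right) + R = \left(R^{2} + R^{\frac{5}{2}}\right) + R = R + R^{2} + R^{\frac{5}{2}}$)
$G{\left(v{\left(b \right)} \right)} \left(-225\right) = 1 \left(1 + 1 + 1^{\frac{3}{2}}\right) \left(-225\right) = 1 \left(1 + 1 + 1\right) \left(-225\right) = 1 \cdot 3 \left(-225\right) = 3 \left(-225\right) = -675$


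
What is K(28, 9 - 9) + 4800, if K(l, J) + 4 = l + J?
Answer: 4824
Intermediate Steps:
K(l, J) = -4 + J + l (K(l, J) = -4 + (l + J) = -4 + (J + l) = -4 + J + l)
K(28, 9 - 9) + 4800 = (-4 + (9 - 9) + 28) + 4800 = (-4 + 0 + 28) + 4800 = 24 + 4800 = 4824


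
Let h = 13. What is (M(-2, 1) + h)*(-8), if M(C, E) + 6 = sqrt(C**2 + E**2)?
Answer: -56 - 8*sqrt(5) ≈ -73.889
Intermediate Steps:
M(C, E) = -6 + sqrt(C**2 + E**2)
(M(-2, 1) + h)*(-8) = ((-6 + sqrt((-2)**2 + 1**2)) + 13)*(-8) = ((-6 + sqrt(4 + 1)) + 13)*(-8) = ((-6 + sqrt(5)) + 13)*(-8) = (7 + sqrt(5))*(-8) = -56 - 8*sqrt(5)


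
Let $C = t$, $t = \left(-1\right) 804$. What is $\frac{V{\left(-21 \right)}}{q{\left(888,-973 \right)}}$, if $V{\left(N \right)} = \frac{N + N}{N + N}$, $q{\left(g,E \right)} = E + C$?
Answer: $- \frac{1}{1777} \approx -0.00056275$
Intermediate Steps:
$t = -804$
$C = -804$
$q{\left(g,E \right)} = -804 + E$ ($q{\left(g,E \right)} = E - 804 = -804 + E$)
$V{\left(N \right)} = 1$ ($V{\left(N \right)} = \frac{2 N}{2 N} = 2 N \frac{1}{2 N} = 1$)
$\frac{V{\left(-21 \right)}}{q{\left(888,-973 \right)}} = 1 \frac{1}{-804 - 973} = 1 \frac{1}{-1777} = 1 \left(- \frac{1}{1777}\right) = - \frac{1}{1777}$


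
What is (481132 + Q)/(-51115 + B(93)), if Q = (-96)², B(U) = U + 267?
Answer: -490348/50755 ≈ -9.6611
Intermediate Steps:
B(U) = 267 + U
Q = 9216
(481132 + Q)/(-51115 + B(93)) = (481132 + 9216)/(-51115 + (267 + 93)) = 490348/(-51115 + 360) = 490348/(-50755) = 490348*(-1/50755) = -490348/50755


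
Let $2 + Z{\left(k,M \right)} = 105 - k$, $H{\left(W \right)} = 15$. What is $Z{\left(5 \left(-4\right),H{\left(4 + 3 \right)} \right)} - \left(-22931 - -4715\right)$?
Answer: $18339$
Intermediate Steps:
$Z{\left(k,M \right)} = 103 - k$ ($Z{\left(k,M \right)} = -2 - \left(-105 + k\right) = 103 - k$)
$Z{\left(5 \left(-4\right),H{\left(4 + 3 \right)} \right)} - \left(-22931 - -4715\right) = \left(103 - 5 \left(-4\right)\right) - \left(-22931 - -4715\right) = \left(103 - -20\right) - \left(-22931 + 4715\right) = \left(103 + 20\right) - -18216 = 123 + 18216 = 18339$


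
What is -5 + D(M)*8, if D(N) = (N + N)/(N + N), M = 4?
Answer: 3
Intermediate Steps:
D(N) = 1 (D(N) = (2*N)/((2*N)) = (2*N)*(1/(2*N)) = 1)
-5 + D(M)*8 = -5 + 1*8 = -5 + 8 = 3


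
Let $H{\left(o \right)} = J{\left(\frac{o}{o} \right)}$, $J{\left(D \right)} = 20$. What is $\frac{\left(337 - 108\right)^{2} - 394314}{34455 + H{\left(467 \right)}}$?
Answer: $- \frac{48839}{4925} \approx -9.9165$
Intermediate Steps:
$H{\left(o \right)} = 20$
$\frac{\left(337 - 108\right)^{2} - 394314}{34455 + H{\left(467 \right)}} = \frac{\left(337 - 108\right)^{2} - 394314}{34455 + 20} = \frac{229^{2} - 394314}{34475} = \left(52441 - 394314\right) \frac{1}{34475} = \left(-341873\right) \frac{1}{34475} = - \frac{48839}{4925}$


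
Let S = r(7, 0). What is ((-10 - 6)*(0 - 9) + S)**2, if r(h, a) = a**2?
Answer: 20736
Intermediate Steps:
S = 0 (S = 0**2 = 0)
((-10 - 6)*(0 - 9) + S)**2 = ((-10 - 6)*(0 - 9) + 0)**2 = (-16*(-9) + 0)**2 = (144 + 0)**2 = 144**2 = 20736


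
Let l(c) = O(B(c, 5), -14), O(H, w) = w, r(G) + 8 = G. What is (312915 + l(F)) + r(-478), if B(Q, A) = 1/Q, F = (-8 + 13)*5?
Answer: 312415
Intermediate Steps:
r(G) = -8 + G
F = 25 (F = 5*5 = 25)
l(c) = -14
(312915 + l(F)) + r(-478) = (312915 - 14) + (-8 - 478) = 312901 - 486 = 312415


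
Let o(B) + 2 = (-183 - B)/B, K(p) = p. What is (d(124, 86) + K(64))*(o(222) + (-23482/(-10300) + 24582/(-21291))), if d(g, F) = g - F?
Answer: -186153599376/676166675 ≈ -275.31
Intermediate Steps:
o(B) = -2 + (-183 - B)/B
(d(124, 86) + K(64))*(o(222) + (-23482/(-10300) + 24582/(-21291))) = ((124 - 1*86) + 64)*((-3 - 183/222) + (-23482/(-10300) + 24582/(-21291))) = ((124 - 86) + 64)*((-3 - 183*1/222) + (-23482*(-1/10300) + 24582*(-1/21291))) = (38 + 64)*((-3 - 61/74) + (11741/5150 - 8194/7097)) = 102*(-283/74 + 41126777/36549550) = 102*(-1825035288/676166675) = -186153599376/676166675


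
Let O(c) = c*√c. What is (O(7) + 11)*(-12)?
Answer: -132 - 84*√7 ≈ -354.24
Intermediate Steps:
O(c) = c^(3/2)
(O(7) + 11)*(-12) = (7^(3/2) + 11)*(-12) = (7*√7 + 11)*(-12) = (11 + 7*√7)*(-12) = -132 - 84*√7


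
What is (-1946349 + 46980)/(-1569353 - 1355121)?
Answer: 1899369/2924474 ≈ 0.64947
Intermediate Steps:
(-1946349 + 46980)/(-1569353 - 1355121) = -1899369/(-2924474) = -1899369*(-1/2924474) = 1899369/2924474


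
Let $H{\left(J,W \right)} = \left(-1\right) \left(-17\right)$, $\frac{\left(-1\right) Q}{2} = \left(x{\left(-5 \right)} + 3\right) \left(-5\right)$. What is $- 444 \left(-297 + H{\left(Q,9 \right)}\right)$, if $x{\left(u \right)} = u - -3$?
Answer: $124320$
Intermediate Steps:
$x{\left(u \right)} = 3 + u$ ($x{\left(u \right)} = u + 3 = 3 + u$)
$Q = 10$ ($Q = - 2 \left(\left(3 - 5\right) + 3\right) \left(-5\right) = - 2 \left(-2 + 3\right) \left(-5\right) = - 2 \cdot 1 \left(-5\right) = \left(-2\right) \left(-5\right) = 10$)
$H{\left(J,W \right)} = 17$
$- 444 \left(-297 + H{\left(Q,9 \right)}\right) = - 444 \left(-297 + 17\right) = \left(-444\right) \left(-280\right) = 124320$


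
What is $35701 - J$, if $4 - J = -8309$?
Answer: $27388$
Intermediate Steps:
$J = 8313$ ($J = 4 - -8309 = 4 + 8309 = 8313$)
$35701 - J = 35701 - 8313 = 27388$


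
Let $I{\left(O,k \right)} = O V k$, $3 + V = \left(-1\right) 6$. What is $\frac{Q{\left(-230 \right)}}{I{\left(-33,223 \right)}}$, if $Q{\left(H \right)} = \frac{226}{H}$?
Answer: $- \frac{113}{7616565} \approx -1.4836 \cdot 10^{-5}$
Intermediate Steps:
$V = -9$ ($V = -3 - 6 = -9$)
$I{\left(O,k \right)} = - 9 O k$ ($I{\left(O,k \right)} = O \left(-9\right) k = - 9 O k$)
$\frac{Q{\left(-230 \right)}}{I{\left(-33,223 \right)}} = \frac{226 \frac{1}{-230}}{\left(-9\right) \left(-33\right) 223} = \frac{226 \left(- \frac{1}{230}\right)}{66231} = \left(- \frac{113}{115}\right) \frac{1}{66231} = - \frac{113}{7616565}$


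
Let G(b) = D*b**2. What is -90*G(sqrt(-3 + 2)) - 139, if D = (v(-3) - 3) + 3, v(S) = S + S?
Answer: -679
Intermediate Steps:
v(S) = 2*S
D = -6 (D = (2*(-3) - 3) + 3 = (-6 - 3) + 3 = -9 + 3 = -6)
G(b) = -6*b**2
-90*G(sqrt(-3 + 2)) - 139 = -(-540)*(sqrt(-3 + 2))**2 - 139 = -(-540)*(sqrt(-1))**2 - 139 = -(-540)*I**2 - 139 = -(-540)*(-1) - 139 = -90*6 - 139 = -540 - 139 = -679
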